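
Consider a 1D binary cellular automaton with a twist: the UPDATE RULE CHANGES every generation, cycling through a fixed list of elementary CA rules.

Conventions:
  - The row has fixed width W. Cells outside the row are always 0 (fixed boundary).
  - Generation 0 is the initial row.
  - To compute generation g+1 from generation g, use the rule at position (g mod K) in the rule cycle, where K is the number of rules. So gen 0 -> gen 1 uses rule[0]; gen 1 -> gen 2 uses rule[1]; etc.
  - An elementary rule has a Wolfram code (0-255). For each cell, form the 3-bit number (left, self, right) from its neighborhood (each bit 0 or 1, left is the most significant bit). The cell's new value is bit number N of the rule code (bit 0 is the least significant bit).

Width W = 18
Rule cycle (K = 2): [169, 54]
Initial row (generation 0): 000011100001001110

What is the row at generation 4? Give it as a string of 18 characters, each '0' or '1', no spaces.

Answer: 001001110000000000

Derivation:
Gen 0: 000011100001001110
Gen 1 (rule 169): 111011001100001100
Gen 2 (rule 54): 000100110010010010
Gen 3 (rule 169): 110000100000000000
Gen 4 (rule 54): 001001110000000000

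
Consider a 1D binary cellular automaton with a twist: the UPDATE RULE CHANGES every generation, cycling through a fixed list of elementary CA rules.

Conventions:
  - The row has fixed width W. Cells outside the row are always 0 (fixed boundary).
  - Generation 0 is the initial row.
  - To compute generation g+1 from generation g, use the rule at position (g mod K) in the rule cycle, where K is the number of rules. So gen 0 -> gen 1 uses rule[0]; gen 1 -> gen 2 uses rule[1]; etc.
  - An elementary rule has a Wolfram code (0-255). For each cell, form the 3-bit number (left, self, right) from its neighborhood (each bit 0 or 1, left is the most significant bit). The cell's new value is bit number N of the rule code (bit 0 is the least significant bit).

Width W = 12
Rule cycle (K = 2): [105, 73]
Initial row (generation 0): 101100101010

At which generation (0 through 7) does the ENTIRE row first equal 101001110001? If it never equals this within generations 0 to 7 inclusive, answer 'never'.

Gen 0: 101100101010
Gen 1 (rule 105): 011100010100
Gen 2 (rule 73): 010101000001
Gen 3 (rule 105): 001010011100
Gen 4 (rule 73): 100000010101
Gen 5 (rule 105): 001111001010
Gen 6 (rule 73): 101001000000
Gen 7 (rule 105): 010000011111

Answer: never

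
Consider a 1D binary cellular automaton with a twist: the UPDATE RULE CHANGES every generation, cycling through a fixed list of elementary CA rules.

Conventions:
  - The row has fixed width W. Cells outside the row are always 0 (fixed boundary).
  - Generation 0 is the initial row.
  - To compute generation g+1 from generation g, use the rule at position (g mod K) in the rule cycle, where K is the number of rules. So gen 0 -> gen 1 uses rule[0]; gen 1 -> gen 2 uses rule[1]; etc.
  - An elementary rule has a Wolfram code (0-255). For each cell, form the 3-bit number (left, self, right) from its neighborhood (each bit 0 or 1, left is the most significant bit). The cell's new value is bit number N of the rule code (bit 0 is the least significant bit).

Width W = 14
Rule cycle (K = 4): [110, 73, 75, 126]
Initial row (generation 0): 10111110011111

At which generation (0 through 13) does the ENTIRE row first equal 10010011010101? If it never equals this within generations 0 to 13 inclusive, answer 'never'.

Answer: never

Derivation:
Gen 0: 10111110011111
Gen 1 (rule 110): 11100010110001
Gen 2 (rule 73): 10101000110100
Gen 3 (rule 75): 00000011110001
Gen 4 (rule 126): 00000110011011
Gen 5 (rule 110): 00001110111111
Gen 6 (rule 73): 11101010100001
Gen 7 (rule 75): 10100000001110
Gen 8 (rule 126): 11110000011011
Gen 9 (rule 110): 10010000111111
Gen 10 (rule 73): 00000110100001
Gen 11 (rule 75): 11111110001110
Gen 12 (rule 126): 10000011011011
Gen 13 (rule 110): 10000111111111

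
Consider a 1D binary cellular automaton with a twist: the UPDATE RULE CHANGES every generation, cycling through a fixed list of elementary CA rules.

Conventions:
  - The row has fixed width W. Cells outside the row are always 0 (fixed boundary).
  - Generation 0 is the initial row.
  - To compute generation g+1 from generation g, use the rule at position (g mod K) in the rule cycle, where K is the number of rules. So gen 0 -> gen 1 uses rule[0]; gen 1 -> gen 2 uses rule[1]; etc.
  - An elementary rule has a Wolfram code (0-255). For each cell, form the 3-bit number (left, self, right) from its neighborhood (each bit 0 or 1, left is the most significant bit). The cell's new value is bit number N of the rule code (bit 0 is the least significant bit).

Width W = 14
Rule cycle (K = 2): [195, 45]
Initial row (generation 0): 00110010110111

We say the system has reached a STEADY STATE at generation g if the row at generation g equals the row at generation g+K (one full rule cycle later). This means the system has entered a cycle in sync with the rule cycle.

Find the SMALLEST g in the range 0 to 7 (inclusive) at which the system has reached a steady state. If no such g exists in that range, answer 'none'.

Answer: none

Derivation:
Gen 0: 00110010110111
Gen 1 (rule 195): 11010100010011
Gen 2 (rule 45): 10111101010010
Gen 3 (rule 195): 00011100000100
Gen 4 (rule 45): 11010001110101
Gen 5 (rule 195): 01000110110000
Gen 6 (rule 45): 01010101100111
Gen 7 (rule 195): 10000000101011
Gen 8 (rule 45): 10111110111110
Gen 9 (rule 195): 00011110011110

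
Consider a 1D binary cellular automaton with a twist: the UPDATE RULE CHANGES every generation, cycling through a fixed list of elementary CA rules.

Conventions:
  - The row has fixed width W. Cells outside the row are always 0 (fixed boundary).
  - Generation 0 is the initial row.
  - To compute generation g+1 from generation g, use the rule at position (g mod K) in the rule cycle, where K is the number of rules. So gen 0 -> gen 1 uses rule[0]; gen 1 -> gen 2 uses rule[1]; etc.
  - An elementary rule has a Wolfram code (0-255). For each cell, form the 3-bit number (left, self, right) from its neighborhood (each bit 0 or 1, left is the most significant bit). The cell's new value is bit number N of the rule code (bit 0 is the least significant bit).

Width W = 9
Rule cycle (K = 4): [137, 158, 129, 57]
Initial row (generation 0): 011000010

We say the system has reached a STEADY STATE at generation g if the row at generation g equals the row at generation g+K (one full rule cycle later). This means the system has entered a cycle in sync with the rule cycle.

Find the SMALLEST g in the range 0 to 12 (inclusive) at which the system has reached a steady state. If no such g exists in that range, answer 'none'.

Gen 0: 011000010
Gen 1 (rule 137): 010011000
Gen 2 (rule 158): 111110100
Gen 3 (rule 129): 011100001
Gen 4 (rule 57): 010011100
Gen 5 (rule 137): 000011001
Gen 6 (rule 158): 000110111
Gen 7 (rule 129): 110000010
Gen 8 (rule 57): 101111001
Gen 9 (rule 137): 001110000
Gen 10 (rule 158): 011101000
Gen 11 (rule 129): 001000011
Gen 12 (rule 57): 100111010
Gen 13 (rule 137): 000110000
Gen 14 (rule 158): 001101000
Gen 15 (rule 129): 100000011
Gen 16 (rule 57): 011111010

Answer: none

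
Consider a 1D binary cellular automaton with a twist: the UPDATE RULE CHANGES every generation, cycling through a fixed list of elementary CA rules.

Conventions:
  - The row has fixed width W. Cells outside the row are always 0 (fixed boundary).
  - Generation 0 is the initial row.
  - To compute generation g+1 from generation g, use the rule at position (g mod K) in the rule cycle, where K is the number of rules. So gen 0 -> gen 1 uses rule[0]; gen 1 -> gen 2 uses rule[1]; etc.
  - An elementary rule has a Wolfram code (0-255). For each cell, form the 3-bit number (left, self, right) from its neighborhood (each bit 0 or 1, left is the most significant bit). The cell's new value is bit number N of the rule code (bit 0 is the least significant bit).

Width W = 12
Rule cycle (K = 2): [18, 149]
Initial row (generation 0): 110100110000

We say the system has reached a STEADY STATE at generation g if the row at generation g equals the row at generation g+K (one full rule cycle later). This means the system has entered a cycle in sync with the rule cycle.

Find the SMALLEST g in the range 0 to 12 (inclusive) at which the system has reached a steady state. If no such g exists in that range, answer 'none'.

Answer: 5

Derivation:
Gen 0: 110100110000
Gen 1 (rule 18): 000011001000
Gen 2 (rule 149): 111000101111
Gen 3 (rule 18): 000101000000
Gen 4 (rule 149): 110101111111
Gen 5 (rule 18): 000000000000
Gen 6 (rule 149): 111111111111
Gen 7 (rule 18): 000000000000
Gen 8 (rule 149): 111111111111
Gen 9 (rule 18): 000000000000
Gen 10 (rule 149): 111111111111
Gen 11 (rule 18): 000000000000
Gen 12 (rule 149): 111111111111
Gen 13 (rule 18): 000000000000
Gen 14 (rule 149): 111111111111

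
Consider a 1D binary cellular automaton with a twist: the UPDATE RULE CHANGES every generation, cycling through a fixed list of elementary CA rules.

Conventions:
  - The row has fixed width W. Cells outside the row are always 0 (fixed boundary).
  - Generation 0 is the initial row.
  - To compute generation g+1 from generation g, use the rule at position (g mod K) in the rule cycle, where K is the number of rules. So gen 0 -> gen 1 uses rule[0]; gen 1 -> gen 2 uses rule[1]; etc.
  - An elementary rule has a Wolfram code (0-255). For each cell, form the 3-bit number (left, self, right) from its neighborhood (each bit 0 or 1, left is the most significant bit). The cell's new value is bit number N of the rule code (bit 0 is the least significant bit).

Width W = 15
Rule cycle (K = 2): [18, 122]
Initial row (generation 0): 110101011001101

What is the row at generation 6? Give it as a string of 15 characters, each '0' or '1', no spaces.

Gen 0: 110101011001101
Gen 1 (rule 18): 000000000110000
Gen 2 (rule 122): 000000001111000
Gen 3 (rule 18): 000000010000100
Gen 4 (rule 122): 000000101001010
Gen 5 (rule 18): 000001000110001
Gen 6 (rule 122): 000010101111010

Answer: 000010101111010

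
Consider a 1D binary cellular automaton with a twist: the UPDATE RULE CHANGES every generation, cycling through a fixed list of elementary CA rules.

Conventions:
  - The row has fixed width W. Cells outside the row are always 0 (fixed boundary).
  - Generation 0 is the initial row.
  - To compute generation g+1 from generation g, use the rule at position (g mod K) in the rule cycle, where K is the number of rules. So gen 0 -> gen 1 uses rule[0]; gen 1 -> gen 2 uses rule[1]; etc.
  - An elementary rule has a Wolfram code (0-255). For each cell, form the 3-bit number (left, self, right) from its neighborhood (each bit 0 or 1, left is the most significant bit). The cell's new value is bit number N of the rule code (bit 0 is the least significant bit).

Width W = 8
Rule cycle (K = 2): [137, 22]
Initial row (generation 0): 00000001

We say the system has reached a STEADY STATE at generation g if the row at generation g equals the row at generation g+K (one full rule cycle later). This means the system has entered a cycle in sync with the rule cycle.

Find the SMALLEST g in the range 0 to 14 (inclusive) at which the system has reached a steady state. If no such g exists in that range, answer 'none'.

Answer: none

Derivation:
Gen 0: 00000001
Gen 1 (rule 137): 11111100
Gen 2 (rule 22): 00000010
Gen 3 (rule 137): 11111000
Gen 4 (rule 22): 00000100
Gen 5 (rule 137): 11110001
Gen 6 (rule 22): 00001011
Gen 7 (rule 137): 11100010
Gen 8 (rule 22): 00010111
Gen 9 (rule 137): 11000110
Gen 10 (rule 22): 00101001
Gen 11 (rule 137): 10000000
Gen 12 (rule 22): 11000000
Gen 13 (rule 137): 10011111
Gen 14 (rule 22): 11100000
Gen 15 (rule 137): 11001111
Gen 16 (rule 22): 00110000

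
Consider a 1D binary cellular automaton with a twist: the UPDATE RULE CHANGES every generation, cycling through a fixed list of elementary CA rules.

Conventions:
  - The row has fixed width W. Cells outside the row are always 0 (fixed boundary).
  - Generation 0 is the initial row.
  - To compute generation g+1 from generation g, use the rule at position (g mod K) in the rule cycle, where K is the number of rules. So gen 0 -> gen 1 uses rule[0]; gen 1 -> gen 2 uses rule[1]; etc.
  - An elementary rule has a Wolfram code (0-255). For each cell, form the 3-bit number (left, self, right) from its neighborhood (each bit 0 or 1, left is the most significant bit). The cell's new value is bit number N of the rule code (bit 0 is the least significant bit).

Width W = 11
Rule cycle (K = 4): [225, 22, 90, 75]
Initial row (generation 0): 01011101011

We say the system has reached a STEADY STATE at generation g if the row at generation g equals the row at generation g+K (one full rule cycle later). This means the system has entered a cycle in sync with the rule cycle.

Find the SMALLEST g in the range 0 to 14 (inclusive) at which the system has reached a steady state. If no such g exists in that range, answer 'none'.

Answer: none

Derivation:
Gen 0: 01011101011
Gen 1 (rule 225): 00101110101
Gen 2 (rule 22): 01100000101
Gen 3 (rule 90): 11110001000
Gen 4 (rule 75): 10010110011
Gen 5 (rule 225): 00001010001
Gen 6 (rule 22): 00011011011
Gen 7 (rule 90): 00111011011
Gen 8 (rule 75): 11101011011
Gen 9 (rule 225): 01110101101
Gen 10 (rule 22): 10000100001
Gen 11 (rule 90): 01001010010
Gen 12 (rule 75): 10010000100
Gen 13 (rule 225): 00000110001
Gen 14 (rule 22): 00001001011
Gen 15 (rule 90): 00010110011
Gen 16 (rule 75): 11100110111
Gen 17 (rule 225): 01100011011
Gen 18 (rule 22): 10010100000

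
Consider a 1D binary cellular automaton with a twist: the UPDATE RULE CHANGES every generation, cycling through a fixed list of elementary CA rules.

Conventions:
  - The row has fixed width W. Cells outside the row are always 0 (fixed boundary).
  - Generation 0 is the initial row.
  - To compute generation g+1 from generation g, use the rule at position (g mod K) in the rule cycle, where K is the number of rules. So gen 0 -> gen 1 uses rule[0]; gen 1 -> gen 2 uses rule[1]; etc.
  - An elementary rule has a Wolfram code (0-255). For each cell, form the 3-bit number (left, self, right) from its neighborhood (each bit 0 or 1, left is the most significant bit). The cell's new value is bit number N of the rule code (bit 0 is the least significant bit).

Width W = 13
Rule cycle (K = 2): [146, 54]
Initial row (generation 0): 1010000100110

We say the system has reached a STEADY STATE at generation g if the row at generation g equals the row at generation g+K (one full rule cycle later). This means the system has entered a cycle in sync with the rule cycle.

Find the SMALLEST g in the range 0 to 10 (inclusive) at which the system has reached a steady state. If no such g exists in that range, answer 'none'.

Answer: 10

Derivation:
Gen 0: 1010000100110
Gen 1 (rule 146): 0001001011001
Gen 2 (rule 54): 0011111100111
Gen 3 (rule 146): 0101111011010
Gen 4 (rule 54): 1110000100111
Gen 5 (rule 146): 0101001011010
Gen 6 (rule 54): 1111111100111
Gen 7 (rule 146): 0111111011010
Gen 8 (rule 54): 1000000100111
Gen 9 (rule 146): 0100001011010
Gen 10 (rule 54): 1110011100111
Gen 11 (rule 146): 0101101011010
Gen 12 (rule 54): 1110011100111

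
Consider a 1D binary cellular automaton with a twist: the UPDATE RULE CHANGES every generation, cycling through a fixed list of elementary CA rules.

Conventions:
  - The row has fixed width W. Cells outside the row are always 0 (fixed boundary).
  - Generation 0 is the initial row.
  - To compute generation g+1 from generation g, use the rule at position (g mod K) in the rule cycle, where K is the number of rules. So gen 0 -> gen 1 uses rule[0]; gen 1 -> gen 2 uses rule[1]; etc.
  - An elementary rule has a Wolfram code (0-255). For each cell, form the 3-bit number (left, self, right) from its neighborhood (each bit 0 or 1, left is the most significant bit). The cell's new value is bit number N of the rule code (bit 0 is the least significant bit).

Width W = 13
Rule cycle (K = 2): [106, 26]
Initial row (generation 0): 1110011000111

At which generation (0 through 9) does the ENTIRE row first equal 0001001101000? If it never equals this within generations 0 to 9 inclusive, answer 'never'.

Gen 0: 1110011000111
Gen 1 (rule 106): 1010111001101
Gen 2 (rule 26): 0000100111000
Gen 3 (rule 106): 0001001101000
Gen 4 (rule 26): 0010111000100
Gen 5 (rule 106): 0101101001000
Gen 6 (rule 26): 1001000110100
Gen 7 (rule 106): 0010001111000
Gen 8 (rule 26): 0101011000100
Gen 9 (rule 106): 1010111001000

Answer: 3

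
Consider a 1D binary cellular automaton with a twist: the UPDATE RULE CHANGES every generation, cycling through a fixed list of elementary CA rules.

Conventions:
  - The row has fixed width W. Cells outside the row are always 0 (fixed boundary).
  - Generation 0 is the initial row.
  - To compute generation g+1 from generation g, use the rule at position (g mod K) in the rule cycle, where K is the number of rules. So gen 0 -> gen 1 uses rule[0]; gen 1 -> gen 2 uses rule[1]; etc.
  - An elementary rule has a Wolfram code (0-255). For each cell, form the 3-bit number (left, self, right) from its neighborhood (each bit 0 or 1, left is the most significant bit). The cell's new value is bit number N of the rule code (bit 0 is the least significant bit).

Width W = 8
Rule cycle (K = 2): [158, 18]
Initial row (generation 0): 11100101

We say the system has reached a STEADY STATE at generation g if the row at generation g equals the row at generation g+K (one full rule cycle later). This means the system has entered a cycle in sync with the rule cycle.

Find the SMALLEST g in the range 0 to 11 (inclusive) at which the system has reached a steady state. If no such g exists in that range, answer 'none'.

Answer: 2

Derivation:
Gen 0: 11100101
Gen 1 (rule 158): 11011101
Gen 2 (rule 18): 00000000
Gen 3 (rule 158): 00000000
Gen 4 (rule 18): 00000000
Gen 5 (rule 158): 00000000
Gen 6 (rule 18): 00000000
Gen 7 (rule 158): 00000000
Gen 8 (rule 18): 00000000
Gen 9 (rule 158): 00000000
Gen 10 (rule 18): 00000000
Gen 11 (rule 158): 00000000
Gen 12 (rule 18): 00000000
Gen 13 (rule 158): 00000000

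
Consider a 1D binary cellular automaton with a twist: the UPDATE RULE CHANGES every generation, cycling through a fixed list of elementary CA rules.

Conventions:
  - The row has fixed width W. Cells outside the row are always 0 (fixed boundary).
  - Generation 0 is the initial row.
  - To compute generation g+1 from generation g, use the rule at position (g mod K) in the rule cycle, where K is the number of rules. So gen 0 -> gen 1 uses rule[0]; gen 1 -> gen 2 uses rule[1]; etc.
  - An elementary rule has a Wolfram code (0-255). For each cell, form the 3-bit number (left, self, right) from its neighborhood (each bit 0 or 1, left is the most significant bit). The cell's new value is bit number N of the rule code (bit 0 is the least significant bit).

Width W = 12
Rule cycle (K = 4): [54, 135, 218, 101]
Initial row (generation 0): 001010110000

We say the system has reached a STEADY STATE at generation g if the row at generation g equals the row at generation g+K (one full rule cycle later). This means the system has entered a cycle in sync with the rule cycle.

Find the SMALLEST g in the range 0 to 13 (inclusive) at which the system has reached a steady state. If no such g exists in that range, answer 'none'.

Gen 0: 001010110000
Gen 1 (rule 54): 011111001000
Gen 2 (rule 135): 101110011011
Gen 3 (rule 218): 001111111011
Gen 4 (rule 101): 100000001101
Gen 5 (rule 54): 110000010011
Gen 6 (rule 135): 000111110100
Gen 7 (rule 218): 001111110010
Gen 8 (rule 101): 100000010010
Gen 9 (rule 54): 110000111111
Gen 10 (rule 135): 000111011110
Gen 11 (rule 218): 001111011111
Gen 12 (rule 101): 100001100001
Gen 13 (rule 54): 110010010011
Gen 14 (rule 135): 000110110100
Gen 15 (rule 218): 001110110010
Gen 16 (rule 101): 100011010010
Gen 17 (rule 54): 110100111111

Answer: none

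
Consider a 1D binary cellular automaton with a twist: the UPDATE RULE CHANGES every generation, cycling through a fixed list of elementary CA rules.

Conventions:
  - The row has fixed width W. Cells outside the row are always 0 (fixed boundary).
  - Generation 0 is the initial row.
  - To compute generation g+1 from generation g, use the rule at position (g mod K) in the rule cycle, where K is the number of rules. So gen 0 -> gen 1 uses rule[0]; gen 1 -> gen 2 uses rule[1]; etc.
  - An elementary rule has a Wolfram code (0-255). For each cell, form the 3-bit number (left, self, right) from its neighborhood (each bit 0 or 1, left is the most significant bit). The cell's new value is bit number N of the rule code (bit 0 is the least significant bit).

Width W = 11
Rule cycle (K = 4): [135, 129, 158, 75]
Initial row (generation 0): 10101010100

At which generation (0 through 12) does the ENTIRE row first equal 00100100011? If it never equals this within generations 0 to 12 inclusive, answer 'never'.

Answer: 12

Derivation:
Gen 0: 10101010100
Gen 1 (rule 135): 10101010101
Gen 2 (rule 129): 00000000000
Gen 3 (rule 158): 00000000000
Gen 4 (rule 75): 11111111111
Gen 5 (rule 135): 01111111110
Gen 6 (rule 129): 00111111100
Gen 7 (rule 158): 01111111010
Gen 8 (rule 75): 11000001000
Gen 9 (rule 135): 00011111011
Gen 10 (rule 129): 11001110000
Gen 11 (rule 158): 10111101000
Gen 12 (rule 75): 00100100011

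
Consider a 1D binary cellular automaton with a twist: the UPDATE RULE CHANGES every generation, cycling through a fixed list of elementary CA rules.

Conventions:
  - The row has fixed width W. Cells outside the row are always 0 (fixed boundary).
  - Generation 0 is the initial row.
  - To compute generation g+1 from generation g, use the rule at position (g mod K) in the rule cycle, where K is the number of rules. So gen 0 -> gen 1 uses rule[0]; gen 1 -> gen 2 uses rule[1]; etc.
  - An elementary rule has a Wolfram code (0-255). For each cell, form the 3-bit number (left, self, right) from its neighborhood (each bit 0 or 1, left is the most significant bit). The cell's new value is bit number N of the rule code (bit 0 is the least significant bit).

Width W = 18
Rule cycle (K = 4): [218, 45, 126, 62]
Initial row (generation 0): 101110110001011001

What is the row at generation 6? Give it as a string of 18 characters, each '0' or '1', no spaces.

Gen 0: 101110110001011001
Gen 1 (rule 218): 001110111010011110
Gen 2 (rule 45): 101001100110010000
Gen 3 (rule 126): 111111111111111000
Gen 4 (rule 62): 100000000000000100
Gen 5 (rule 218): 010000000000001010
Gen 6 (rule 45): 010111111111101110

Answer: 010111111111101110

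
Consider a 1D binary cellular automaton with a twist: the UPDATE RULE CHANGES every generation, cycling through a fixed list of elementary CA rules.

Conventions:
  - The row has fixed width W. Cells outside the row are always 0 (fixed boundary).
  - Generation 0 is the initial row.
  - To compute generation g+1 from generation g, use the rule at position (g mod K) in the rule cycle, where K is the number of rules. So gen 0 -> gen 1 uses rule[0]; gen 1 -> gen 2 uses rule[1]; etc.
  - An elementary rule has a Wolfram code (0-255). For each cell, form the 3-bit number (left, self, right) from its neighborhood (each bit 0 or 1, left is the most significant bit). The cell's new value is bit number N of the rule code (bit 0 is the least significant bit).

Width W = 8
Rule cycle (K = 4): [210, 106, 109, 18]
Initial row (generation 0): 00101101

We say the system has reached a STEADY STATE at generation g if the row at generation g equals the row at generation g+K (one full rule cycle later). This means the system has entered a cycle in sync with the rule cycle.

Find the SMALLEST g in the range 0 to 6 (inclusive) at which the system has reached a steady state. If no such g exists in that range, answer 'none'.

Answer: 4

Derivation:
Gen 0: 00101101
Gen 1 (rule 210): 01000100
Gen 2 (rule 106): 10001000
Gen 3 (rule 109): 10101011
Gen 4 (rule 18): 00000000
Gen 5 (rule 210): 00000000
Gen 6 (rule 106): 00000000
Gen 7 (rule 109): 11111111
Gen 8 (rule 18): 00000000
Gen 9 (rule 210): 00000000
Gen 10 (rule 106): 00000000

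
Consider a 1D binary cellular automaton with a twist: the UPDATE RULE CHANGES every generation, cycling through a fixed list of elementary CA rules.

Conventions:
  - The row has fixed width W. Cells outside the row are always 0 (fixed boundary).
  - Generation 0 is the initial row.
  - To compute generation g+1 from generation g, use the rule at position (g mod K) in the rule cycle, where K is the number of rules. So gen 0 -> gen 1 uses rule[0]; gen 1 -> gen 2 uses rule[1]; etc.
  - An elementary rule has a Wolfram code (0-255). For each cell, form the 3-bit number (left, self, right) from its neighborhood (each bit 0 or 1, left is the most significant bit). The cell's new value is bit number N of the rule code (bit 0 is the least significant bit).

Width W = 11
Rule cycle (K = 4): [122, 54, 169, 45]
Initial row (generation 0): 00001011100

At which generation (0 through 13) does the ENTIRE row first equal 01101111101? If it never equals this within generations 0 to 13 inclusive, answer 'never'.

Answer: 9

Derivation:
Gen 0: 00001011100
Gen 1 (rule 122): 00010110110
Gen 2 (rule 54): 00111001001
Gen 3 (rule 169): 10110000000
Gen 4 (rule 45): 11100111111
Gen 5 (rule 122): 10111100001
Gen 6 (rule 54): 11000010011
Gen 7 (rule 169): 10011000010
Gen 8 (rule 45): 10010011010
Gen 9 (rule 122): 01101111101
Gen 10 (rule 54): 10010000011
Gen 11 (rule 169): 00000111010
Gen 12 (rule 45): 11110100110
Gen 13 (rule 122): 10011011111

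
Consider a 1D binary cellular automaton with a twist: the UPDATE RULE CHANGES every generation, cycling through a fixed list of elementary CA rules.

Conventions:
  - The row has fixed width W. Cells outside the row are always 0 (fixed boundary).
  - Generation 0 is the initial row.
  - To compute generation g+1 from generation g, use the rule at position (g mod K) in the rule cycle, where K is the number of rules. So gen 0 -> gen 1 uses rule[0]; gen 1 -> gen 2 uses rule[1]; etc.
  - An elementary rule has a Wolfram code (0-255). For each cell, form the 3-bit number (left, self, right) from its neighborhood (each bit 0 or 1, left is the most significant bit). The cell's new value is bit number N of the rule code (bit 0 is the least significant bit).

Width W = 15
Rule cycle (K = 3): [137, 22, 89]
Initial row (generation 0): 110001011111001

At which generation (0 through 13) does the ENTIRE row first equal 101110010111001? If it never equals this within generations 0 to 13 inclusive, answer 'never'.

Gen 0: 110001011111001
Gen 1 (rule 137): 100100011110000
Gen 2 (rule 22): 111110100001000
Gen 3 (rule 89): 100010011100111
Gen 4 (rule 137): 001000011000110
Gen 5 (rule 22): 011100100101001
Gen 6 (rule 89): 010110010000100
Gen 7 (rule 137): 000100000110001
Gen 8 (rule 22): 001110001001011
Gen 9 (rule 89): 101011100100011
Gen 10 (rule 137): 000011000001010
Gen 11 (rule 22): 000100100011011
Gen 12 (rule 89): 110010011011011
Gen 13 (rule 137): 100000010010010

Answer: never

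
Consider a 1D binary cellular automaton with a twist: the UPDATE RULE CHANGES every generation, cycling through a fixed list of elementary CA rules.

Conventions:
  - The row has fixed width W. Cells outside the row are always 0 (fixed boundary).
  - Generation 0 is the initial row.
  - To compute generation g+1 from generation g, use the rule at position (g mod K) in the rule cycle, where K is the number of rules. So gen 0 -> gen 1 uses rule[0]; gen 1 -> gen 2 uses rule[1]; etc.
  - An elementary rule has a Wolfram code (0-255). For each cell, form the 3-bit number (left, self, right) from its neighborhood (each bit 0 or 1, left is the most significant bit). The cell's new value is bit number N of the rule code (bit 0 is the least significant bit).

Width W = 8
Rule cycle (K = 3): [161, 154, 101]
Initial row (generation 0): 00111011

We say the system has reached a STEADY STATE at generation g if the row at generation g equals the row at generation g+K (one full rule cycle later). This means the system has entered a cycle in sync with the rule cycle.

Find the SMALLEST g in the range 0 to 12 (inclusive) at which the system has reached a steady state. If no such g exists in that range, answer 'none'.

Gen 0: 00111011
Gen 1 (rule 161): 10010100
Gen 2 (rule 154): 01100010
Gen 3 (rule 101): 00101010
Gen 4 (rule 161): 10010100
Gen 5 (rule 154): 01100010
Gen 6 (rule 101): 00101010
Gen 7 (rule 161): 10010100
Gen 8 (rule 154): 01100010
Gen 9 (rule 101): 00101010
Gen 10 (rule 161): 10010100
Gen 11 (rule 154): 01100010
Gen 12 (rule 101): 00101010
Gen 13 (rule 161): 10010100
Gen 14 (rule 154): 01100010
Gen 15 (rule 101): 00101010

Answer: 1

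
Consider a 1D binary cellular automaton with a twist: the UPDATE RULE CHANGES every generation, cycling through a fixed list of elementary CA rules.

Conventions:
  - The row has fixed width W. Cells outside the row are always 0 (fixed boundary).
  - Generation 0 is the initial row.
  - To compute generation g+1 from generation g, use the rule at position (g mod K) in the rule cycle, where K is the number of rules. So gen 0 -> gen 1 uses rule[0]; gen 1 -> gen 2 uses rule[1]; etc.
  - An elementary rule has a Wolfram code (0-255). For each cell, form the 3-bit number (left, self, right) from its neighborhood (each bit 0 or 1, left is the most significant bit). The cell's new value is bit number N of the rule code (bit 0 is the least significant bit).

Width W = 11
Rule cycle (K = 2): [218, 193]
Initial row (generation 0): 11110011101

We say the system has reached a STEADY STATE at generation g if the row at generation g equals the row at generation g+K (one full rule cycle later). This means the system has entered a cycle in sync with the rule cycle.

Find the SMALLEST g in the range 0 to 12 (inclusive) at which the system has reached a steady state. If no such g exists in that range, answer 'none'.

Gen 0: 11110011101
Gen 1 (rule 218): 11111111100
Gen 2 (rule 193): 01111111101
Gen 3 (rule 218): 11111111100
Gen 4 (rule 193): 01111111101
Gen 5 (rule 218): 11111111100
Gen 6 (rule 193): 01111111101
Gen 7 (rule 218): 11111111100
Gen 8 (rule 193): 01111111101
Gen 9 (rule 218): 11111111100
Gen 10 (rule 193): 01111111101
Gen 11 (rule 218): 11111111100
Gen 12 (rule 193): 01111111101
Gen 13 (rule 218): 11111111100
Gen 14 (rule 193): 01111111101

Answer: 1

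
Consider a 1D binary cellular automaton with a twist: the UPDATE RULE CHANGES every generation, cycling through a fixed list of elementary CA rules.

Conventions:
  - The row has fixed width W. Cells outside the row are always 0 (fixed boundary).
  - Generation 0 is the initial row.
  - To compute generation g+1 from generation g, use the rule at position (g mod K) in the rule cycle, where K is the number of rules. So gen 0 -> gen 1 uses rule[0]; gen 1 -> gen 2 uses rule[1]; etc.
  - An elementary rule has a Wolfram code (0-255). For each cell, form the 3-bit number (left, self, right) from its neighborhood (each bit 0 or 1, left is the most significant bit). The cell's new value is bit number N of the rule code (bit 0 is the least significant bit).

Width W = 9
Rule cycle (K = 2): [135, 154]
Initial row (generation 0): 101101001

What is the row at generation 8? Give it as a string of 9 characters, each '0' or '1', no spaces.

Gen 0: 101101001
Gen 1 (rule 135): 100001011
Gen 2 (rule 154): 010010010
Gen 3 (rule 135): 110110110
Gen 4 (rule 154): 100100101
Gen 5 (rule 135): 101101101
Gen 6 (rule 154): 001001000
Gen 7 (rule 135): 111011011
Gen 8 (rule 154): 110010010

Answer: 110010010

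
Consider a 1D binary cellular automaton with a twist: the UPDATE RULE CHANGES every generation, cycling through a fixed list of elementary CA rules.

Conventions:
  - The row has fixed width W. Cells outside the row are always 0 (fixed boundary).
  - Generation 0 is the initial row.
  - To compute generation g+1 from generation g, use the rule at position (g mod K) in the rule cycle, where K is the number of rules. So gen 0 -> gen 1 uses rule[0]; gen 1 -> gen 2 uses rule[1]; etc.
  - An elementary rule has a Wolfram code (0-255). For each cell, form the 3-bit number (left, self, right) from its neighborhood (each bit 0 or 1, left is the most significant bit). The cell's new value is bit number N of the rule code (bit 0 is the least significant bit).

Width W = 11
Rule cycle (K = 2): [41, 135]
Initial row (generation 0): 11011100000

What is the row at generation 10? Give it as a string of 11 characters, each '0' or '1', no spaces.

Answer: 11011001010

Derivation:
Gen 0: 11011100000
Gen 1 (rule 41): 10110001111
Gen 2 (rule 135): 10000110110
Gen 3 (rule 41): 00110101100
Gen 4 (rule 135): 11000100001
Gen 5 (rule 41): 10010001100
Gen 6 (rule 135): 10110110001
Gen 7 (rule 41): 01101100100
Gen 8 (rule 135): 10000001101
Gen 9 (rule 41): 00111101010
Gen 10 (rule 135): 11011001010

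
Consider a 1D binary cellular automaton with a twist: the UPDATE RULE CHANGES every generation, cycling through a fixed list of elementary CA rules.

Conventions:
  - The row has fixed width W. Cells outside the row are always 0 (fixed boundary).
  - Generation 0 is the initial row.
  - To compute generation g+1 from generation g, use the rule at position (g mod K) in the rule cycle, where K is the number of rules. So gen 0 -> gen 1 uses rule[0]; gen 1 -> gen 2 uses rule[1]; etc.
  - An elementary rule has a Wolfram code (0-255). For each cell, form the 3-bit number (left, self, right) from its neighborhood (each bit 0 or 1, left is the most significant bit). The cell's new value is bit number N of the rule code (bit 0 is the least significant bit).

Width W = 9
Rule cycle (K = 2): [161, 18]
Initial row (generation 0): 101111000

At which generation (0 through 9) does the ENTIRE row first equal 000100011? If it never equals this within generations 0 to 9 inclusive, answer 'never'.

Answer: never

Derivation:
Gen 0: 101111000
Gen 1 (rule 161): 010110011
Gen 2 (rule 18): 100001100
Gen 3 (rule 161): 001100001
Gen 4 (rule 18): 010010010
Gen 5 (rule 161): 000000000
Gen 6 (rule 18): 000000000
Gen 7 (rule 161): 111111111
Gen 8 (rule 18): 000000000
Gen 9 (rule 161): 111111111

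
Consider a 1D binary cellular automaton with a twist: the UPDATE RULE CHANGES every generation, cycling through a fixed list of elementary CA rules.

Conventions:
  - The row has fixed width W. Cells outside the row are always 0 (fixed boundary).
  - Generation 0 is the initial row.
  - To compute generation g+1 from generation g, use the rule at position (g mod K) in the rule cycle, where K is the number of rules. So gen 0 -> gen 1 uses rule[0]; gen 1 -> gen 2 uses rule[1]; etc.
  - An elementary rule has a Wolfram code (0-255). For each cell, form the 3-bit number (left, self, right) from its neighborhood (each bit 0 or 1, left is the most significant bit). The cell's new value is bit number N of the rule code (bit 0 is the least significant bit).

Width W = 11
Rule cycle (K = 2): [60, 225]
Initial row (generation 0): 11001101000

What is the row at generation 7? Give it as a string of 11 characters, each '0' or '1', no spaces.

Gen 0: 11001101000
Gen 1 (rule 60): 10101011100
Gen 2 (rule 225): 01010101101
Gen 3 (rule 60): 01111111011
Gen 4 (rule 225): 00111111101
Gen 5 (rule 60): 00100000011
Gen 6 (rule 225): 10001111001
Gen 7 (rule 60): 11001000101

Answer: 11001000101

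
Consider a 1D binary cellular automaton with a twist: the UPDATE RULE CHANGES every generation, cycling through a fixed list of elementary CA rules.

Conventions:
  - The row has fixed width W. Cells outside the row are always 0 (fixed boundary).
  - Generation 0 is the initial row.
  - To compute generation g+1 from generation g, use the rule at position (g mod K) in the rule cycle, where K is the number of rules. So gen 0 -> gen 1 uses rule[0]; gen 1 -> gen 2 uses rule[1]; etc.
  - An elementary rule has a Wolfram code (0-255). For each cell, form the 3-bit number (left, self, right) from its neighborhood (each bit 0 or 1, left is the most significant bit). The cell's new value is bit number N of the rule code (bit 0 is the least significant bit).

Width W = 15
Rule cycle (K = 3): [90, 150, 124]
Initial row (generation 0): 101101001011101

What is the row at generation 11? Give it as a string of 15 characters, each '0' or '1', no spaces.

Gen 0: 101101001011101
Gen 1 (rule 90): 001100110010100
Gen 2 (rule 150): 010011001110110
Gen 3 (rule 124): 011011101011111
Gen 4 (rule 90): 111010100010001
Gen 5 (rule 150): 010010110111011
Gen 6 (rule 124): 011011111101111
Gen 7 (rule 90): 111010000101001
Gen 8 (rule 150): 010011001101111
Gen 9 (rule 124): 011011101111001
Gen 10 (rule 90): 111010101001110
Gen 11 (rule 150): 010010101110101

Answer: 010010101110101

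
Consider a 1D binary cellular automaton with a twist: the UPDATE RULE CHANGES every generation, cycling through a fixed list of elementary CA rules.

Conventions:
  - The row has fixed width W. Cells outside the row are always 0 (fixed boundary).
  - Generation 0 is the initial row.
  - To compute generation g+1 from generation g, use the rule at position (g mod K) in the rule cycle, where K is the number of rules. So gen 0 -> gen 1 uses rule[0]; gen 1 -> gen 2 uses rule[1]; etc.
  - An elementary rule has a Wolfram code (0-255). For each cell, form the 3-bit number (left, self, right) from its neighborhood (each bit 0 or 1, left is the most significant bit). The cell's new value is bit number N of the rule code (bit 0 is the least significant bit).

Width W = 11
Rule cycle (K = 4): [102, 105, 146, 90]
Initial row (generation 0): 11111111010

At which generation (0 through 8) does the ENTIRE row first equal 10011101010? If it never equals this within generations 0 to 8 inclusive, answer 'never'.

Answer: never

Derivation:
Gen 0: 11111111010
Gen 1 (rule 102): 00000001110
Gen 2 (rule 105): 11111101010
Gen 3 (rule 146): 01111000001
Gen 4 (rule 90): 11001100010
Gen 5 (rule 102): 01010100110
Gen 6 (rule 105): 00101000110
Gen 7 (rule 146): 01000101001
Gen 8 (rule 90): 10101000110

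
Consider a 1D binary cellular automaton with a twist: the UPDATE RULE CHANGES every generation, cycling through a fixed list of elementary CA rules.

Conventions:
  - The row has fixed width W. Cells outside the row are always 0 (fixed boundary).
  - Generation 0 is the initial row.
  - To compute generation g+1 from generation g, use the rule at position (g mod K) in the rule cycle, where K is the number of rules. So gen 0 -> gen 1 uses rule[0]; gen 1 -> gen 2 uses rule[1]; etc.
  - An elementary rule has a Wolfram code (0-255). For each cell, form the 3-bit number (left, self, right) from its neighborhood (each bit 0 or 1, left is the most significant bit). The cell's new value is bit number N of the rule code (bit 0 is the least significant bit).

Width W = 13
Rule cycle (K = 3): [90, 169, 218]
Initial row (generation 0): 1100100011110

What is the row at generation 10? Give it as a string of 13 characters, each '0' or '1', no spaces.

Gen 0: 1100100011110
Gen 1 (rule 90): 1111010110011
Gen 2 (rule 169): 1110101100010
Gen 3 (rule 218): 1110001110101
Gen 4 (rule 90): 1011011010000
Gen 5 (rule 169): 0110110100111
Gen 6 (rule 218): 1110110011111
Gen 7 (rule 90): 1010111110001
Gen 8 (rule 169): 0101111100100
Gen 9 (rule 218): 1001111111010
Gen 10 (rule 90): 0111000001001

Answer: 0111000001001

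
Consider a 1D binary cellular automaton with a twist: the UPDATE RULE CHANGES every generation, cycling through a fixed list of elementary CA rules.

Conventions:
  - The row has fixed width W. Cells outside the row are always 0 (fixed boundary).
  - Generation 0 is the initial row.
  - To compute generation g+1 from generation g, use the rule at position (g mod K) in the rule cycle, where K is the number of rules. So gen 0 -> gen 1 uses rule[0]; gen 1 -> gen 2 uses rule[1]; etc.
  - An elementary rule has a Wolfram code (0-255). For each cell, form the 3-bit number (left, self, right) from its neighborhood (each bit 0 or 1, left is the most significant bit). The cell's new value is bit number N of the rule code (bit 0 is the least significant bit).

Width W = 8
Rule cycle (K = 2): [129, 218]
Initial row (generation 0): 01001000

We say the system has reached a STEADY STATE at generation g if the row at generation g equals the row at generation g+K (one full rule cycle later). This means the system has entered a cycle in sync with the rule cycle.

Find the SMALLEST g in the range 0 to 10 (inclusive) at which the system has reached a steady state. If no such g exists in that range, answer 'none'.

Gen 0: 01001000
Gen 1 (rule 129): 00000011
Gen 2 (rule 218): 00000111
Gen 3 (rule 129): 11110010
Gen 4 (rule 218): 11111101
Gen 5 (rule 129): 01111000
Gen 6 (rule 218): 11111100
Gen 7 (rule 129): 01111001
Gen 8 (rule 218): 11111110
Gen 9 (rule 129): 01111100
Gen 10 (rule 218): 11111110
Gen 11 (rule 129): 01111100
Gen 12 (rule 218): 11111110

Answer: 8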